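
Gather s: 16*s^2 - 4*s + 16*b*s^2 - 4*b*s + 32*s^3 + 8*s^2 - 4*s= 32*s^3 + s^2*(16*b + 24) + s*(-4*b - 8)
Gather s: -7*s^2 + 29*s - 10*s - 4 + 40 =-7*s^2 + 19*s + 36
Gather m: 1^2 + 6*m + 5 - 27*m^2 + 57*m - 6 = -27*m^2 + 63*m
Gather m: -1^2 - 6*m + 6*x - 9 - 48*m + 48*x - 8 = -54*m + 54*x - 18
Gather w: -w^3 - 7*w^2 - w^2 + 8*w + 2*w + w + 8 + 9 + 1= -w^3 - 8*w^2 + 11*w + 18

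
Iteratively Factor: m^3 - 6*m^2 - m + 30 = (m - 3)*(m^2 - 3*m - 10) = (m - 3)*(m + 2)*(m - 5)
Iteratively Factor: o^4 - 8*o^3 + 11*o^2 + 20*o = (o - 4)*(o^3 - 4*o^2 - 5*o) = (o - 5)*(o - 4)*(o^2 + o) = (o - 5)*(o - 4)*(o + 1)*(o)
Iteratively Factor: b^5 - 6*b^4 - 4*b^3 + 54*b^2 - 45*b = (b - 1)*(b^4 - 5*b^3 - 9*b^2 + 45*b) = b*(b - 1)*(b^3 - 5*b^2 - 9*b + 45) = b*(b - 3)*(b - 1)*(b^2 - 2*b - 15) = b*(b - 5)*(b - 3)*(b - 1)*(b + 3)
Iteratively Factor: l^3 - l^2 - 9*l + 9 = (l + 3)*(l^2 - 4*l + 3) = (l - 3)*(l + 3)*(l - 1)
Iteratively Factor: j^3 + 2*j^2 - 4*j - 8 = (j - 2)*(j^2 + 4*j + 4) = (j - 2)*(j + 2)*(j + 2)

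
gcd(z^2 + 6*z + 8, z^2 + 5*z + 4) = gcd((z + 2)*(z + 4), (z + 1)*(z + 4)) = z + 4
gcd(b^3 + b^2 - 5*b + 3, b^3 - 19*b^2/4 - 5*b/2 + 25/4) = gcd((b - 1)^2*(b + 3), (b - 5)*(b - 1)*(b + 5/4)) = b - 1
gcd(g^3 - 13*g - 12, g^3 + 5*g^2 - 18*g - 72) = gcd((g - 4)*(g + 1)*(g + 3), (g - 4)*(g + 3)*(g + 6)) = g^2 - g - 12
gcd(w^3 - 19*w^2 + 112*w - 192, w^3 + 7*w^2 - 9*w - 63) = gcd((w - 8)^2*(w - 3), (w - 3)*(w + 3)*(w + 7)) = w - 3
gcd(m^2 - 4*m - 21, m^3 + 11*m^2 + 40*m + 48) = m + 3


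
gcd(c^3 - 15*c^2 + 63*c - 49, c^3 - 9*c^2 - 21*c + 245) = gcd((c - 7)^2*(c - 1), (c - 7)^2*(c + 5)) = c^2 - 14*c + 49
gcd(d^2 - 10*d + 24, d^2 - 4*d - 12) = d - 6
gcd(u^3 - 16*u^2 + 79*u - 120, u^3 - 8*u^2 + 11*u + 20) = u - 5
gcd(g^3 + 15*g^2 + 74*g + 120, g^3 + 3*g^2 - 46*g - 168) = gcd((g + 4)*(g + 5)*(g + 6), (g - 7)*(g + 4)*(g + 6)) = g^2 + 10*g + 24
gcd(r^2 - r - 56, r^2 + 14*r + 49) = r + 7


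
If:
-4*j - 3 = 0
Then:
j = -3/4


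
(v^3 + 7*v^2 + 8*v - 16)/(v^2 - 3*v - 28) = (v^2 + 3*v - 4)/(v - 7)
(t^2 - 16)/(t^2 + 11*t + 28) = (t - 4)/(t + 7)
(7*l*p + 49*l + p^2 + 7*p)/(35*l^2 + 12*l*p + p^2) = (p + 7)/(5*l + p)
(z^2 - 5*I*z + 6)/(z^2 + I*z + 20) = (z^2 - 5*I*z + 6)/(z^2 + I*z + 20)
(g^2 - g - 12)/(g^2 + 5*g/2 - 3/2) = 2*(g - 4)/(2*g - 1)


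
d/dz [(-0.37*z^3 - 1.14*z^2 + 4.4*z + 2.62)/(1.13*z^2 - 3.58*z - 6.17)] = (-0.4181*z^4 + 2.6492*z^3 + 5.9579*z^2 + 8.1464*z - 17.7684)/(1.2769*z^4 - 8.0908*z^3 - 1.1278*z^2 + 44.1772*z + 38.0689)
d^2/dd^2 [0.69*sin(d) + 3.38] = -0.69*sin(d)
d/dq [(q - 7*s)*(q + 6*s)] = 2*q - s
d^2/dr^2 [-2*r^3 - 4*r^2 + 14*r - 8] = -12*r - 8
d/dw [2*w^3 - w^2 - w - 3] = 6*w^2 - 2*w - 1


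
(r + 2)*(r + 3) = r^2 + 5*r + 6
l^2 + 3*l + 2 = (l + 1)*(l + 2)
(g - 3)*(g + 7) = g^2 + 4*g - 21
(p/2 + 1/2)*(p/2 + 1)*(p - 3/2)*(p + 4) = p^4/4 + 11*p^3/8 + 7*p^2/8 - 13*p/4 - 3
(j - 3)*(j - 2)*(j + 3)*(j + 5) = j^4 + 3*j^3 - 19*j^2 - 27*j + 90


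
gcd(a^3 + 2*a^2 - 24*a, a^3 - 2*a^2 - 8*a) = a^2 - 4*a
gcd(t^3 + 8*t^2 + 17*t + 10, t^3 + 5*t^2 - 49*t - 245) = t + 5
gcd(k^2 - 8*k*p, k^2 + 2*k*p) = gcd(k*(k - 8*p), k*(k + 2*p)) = k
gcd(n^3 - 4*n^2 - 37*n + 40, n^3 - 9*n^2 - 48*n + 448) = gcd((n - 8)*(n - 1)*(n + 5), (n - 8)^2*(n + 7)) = n - 8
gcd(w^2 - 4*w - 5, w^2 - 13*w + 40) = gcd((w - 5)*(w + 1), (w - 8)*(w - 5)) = w - 5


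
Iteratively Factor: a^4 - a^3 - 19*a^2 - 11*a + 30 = (a - 1)*(a^3 - 19*a - 30) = (a - 1)*(a + 2)*(a^2 - 2*a - 15) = (a - 5)*(a - 1)*(a + 2)*(a + 3)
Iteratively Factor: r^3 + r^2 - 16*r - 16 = (r + 1)*(r^2 - 16) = (r - 4)*(r + 1)*(r + 4)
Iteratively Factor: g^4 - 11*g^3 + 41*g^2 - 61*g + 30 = (g - 3)*(g^3 - 8*g^2 + 17*g - 10) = (g - 5)*(g - 3)*(g^2 - 3*g + 2) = (g - 5)*(g - 3)*(g - 1)*(g - 2)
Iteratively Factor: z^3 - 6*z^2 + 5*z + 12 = (z + 1)*(z^2 - 7*z + 12) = (z - 4)*(z + 1)*(z - 3)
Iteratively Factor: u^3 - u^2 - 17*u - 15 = (u + 3)*(u^2 - 4*u - 5) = (u - 5)*(u + 3)*(u + 1)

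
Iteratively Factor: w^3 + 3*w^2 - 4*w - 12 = (w + 2)*(w^2 + w - 6) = (w - 2)*(w + 2)*(w + 3)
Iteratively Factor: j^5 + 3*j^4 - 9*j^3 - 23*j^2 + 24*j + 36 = (j + 1)*(j^4 + 2*j^3 - 11*j^2 - 12*j + 36) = (j - 2)*(j + 1)*(j^3 + 4*j^2 - 3*j - 18) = (j - 2)*(j + 1)*(j + 3)*(j^2 + j - 6) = (j - 2)*(j + 1)*(j + 3)^2*(j - 2)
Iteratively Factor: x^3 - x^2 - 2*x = (x - 2)*(x^2 + x) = x*(x - 2)*(x + 1)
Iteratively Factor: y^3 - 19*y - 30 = (y + 2)*(y^2 - 2*y - 15) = (y - 5)*(y + 2)*(y + 3)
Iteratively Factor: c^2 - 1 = (c + 1)*(c - 1)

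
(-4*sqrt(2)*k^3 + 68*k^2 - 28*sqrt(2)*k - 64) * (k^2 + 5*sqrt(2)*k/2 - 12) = -4*sqrt(2)*k^5 + 48*k^4 + 190*sqrt(2)*k^3 - 1020*k^2 + 176*sqrt(2)*k + 768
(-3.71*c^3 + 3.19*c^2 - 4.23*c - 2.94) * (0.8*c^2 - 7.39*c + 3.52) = -2.968*c^5 + 29.9689*c^4 - 40.0173*c^3 + 40.1365*c^2 + 6.837*c - 10.3488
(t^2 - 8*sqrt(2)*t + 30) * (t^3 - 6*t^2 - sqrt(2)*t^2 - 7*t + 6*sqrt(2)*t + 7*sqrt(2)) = t^5 - 9*sqrt(2)*t^4 - 6*t^4 + 39*t^3 + 54*sqrt(2)*t^3 - 276*t^2 + 33*sqrt(2)*t^2 - 322*t + 180*sqrt(2)*t + 210*sqrt(2)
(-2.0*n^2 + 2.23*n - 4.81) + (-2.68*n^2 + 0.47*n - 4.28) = -4.68*n^2 + 2.7*n - 9.09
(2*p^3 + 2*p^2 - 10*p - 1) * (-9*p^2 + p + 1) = -18*p^5 - 16*p^4 + 94*p^3 + p^2 - 11*p - 1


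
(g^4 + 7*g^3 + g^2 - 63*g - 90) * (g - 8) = g^5 - g^4 - 55*g^3 - 71*g^2 + 414*g + 720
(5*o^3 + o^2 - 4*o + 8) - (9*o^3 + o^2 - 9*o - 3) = -4*o^3 + 5*o + 11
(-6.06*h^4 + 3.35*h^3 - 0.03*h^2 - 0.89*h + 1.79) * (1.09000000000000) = -6.6054*h^4 + 3.6515*h^3 - 0.0327*h^2 - 0.9701*h + 1.9511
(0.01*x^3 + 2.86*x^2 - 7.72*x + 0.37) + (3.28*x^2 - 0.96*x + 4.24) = 0.01*x^3 + 6.14*x^2 - 8.68*x + 4.61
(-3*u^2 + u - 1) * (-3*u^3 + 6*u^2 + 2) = 9*u^5 - 21*u^4 + 9*u^3 - 12*u^2 + 2*u - 2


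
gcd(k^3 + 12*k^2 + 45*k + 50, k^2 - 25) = k + 5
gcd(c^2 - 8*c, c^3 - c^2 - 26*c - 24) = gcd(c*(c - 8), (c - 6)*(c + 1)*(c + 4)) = 1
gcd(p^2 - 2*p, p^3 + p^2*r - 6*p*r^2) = p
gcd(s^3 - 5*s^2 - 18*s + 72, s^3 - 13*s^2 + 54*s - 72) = s^2 - 9*s + 18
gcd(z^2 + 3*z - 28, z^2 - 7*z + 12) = z - 4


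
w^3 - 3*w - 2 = (w - 2)*(w + 1)^2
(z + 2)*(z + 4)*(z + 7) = z^3 + 13*z^2 + 50*z + 56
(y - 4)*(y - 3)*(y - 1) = y^3 - 8*y^2 + 19*y - 12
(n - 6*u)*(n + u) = n^2 - 5*n*u - 6*u^2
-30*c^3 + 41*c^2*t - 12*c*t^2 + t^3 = (-6*c + t)*(-5*c + t)*(-c + t)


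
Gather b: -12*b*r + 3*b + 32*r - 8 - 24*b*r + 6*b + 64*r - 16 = b*(9 - 36*r) + 96*r - 24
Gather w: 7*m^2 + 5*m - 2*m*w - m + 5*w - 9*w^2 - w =7*m^2 + 4*m - 9*w^2 + w*(4 - 2*m)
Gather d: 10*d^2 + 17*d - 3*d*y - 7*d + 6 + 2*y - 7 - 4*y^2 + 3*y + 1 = 10*d^2 + d*(10 - 3*y) - 4*y^2 + 5*y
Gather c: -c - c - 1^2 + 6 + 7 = 12 - 2*c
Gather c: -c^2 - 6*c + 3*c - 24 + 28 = -c^2 - 3*c + 4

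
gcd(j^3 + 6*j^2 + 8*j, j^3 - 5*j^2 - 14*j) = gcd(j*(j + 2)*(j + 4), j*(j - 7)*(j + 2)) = j^2 + 2*j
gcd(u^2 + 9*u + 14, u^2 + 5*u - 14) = u + 7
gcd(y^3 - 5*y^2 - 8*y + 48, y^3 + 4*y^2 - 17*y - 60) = y^2 - y - 12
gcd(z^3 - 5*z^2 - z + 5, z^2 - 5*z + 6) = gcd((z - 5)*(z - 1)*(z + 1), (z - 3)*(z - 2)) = 1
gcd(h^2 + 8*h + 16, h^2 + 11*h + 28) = h + 4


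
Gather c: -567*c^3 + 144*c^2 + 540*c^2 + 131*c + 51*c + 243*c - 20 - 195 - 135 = -567*c^3 + 684*c^2 + 425*c - 350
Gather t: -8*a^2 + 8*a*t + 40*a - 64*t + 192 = -8*a^2 + 40*a + t*(8*a - 64) + 192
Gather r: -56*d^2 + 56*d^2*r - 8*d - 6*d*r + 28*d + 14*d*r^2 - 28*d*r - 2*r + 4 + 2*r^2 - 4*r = -56*d^2 + 20*d + r^2*(14*d + 2) + r*(56*d^2 - 34*d - 6) + 4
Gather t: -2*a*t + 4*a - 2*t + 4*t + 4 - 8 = 4*a + t*(2 - 2*a) - 4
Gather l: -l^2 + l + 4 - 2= -l^2 + l + 2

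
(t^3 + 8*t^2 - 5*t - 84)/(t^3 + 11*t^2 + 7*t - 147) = (t + 4)/(t + 7)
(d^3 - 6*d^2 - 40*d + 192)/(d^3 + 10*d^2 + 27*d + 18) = (d^2 - 12*d + 32)/(d^2 + 4*d + 3)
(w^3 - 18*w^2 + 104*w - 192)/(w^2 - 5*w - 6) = (w^2 - 12*w + 32)/(w + 1)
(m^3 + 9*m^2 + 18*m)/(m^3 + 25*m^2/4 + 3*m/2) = 4*(m + 3)/(4*m + 1)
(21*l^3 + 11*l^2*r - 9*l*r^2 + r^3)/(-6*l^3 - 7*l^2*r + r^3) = (-7*l + r)/(2*l + r)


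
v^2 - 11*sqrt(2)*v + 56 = (v - 7*sqrt(2))*(v - 4*sqrt(2))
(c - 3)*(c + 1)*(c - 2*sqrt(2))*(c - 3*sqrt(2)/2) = c^4 - 7*sqrt(2)*c^3/2 - 2*c^3 + 3*c^2 + 7*sqrt(2)*c^2 - 12*c + 21*sqrt(2)*c/2 - 18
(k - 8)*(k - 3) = k^2 - 11*k + 24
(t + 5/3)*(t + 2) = t^2 + 11*t/3 + 10/3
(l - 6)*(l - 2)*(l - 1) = l^3 - 9*l^2 + 20*l - 12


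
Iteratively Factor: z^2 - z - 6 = (z + 2)*(z - 3)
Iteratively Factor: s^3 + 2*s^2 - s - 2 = (s - 1)*(s^2 + 3*s + 2) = (s - 1)*(s + 1)*(s + 2)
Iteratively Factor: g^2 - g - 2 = (g + 1)*(g - 2)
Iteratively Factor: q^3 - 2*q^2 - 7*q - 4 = (q - 4)*(q^2 + 2*q + 1) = (q - 4)*(q + 1)*(q + 1)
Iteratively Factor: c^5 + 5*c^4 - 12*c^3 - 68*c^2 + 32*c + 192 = (c - 2)*(c^4 + 7*c^3 + 2*c^2 - 64*c - 96) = (c - 2)*(c + 4)*(c^3 + 3*c^2 - 10*c - 24) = (c - 2)*(c + 4)^2*(c^2 - c - 6) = (c - 2)*(c + 2)*(c + 4)^2*(c - 3)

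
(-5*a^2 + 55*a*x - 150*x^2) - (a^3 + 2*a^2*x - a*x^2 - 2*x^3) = -a^3 - 2*a^2*x - 5*a^2 + a*x^2 + 55*a*x + 2*x^3 - 150*x^2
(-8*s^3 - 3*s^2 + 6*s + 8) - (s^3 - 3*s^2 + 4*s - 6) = -9*s^3 + 2*s + 14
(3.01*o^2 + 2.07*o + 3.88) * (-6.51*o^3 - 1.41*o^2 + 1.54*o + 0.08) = -19.5951*o^5 - 17.7198*o^4 - 23.5421*o^3 - 2.0422*o^2 + 6.1408*o + 0.3104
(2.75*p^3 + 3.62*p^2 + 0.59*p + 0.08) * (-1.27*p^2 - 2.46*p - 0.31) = -3.4925*p^5 - 11.3624*p^4 - 10.507*p^3 - 2.6752*p^2 - 0.3797*p - 0.0248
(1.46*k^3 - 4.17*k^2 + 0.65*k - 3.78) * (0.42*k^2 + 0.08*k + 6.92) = 0.6132*k^5 - 1.6346*k^4 + 10.0426*k^3 - 30.392*k^2 + 4.1956*k - 26.1576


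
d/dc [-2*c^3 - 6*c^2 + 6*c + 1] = -6*c^2 - 12*c + 6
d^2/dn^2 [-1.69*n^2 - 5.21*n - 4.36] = -3.38000000000000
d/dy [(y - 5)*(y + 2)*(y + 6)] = 3*y^2 + 6*y - 28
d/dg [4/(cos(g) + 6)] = 4*sin(g)/(cos(g) + 6)^2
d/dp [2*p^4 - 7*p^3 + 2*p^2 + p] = 8*p^3 - 21*p^2 + 4*p + 1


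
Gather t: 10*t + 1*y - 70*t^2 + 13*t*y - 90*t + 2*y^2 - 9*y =-70*t^2 + t*(13*y - 80) + 2*y^2 - 8*y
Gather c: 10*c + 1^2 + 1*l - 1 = 10*c + l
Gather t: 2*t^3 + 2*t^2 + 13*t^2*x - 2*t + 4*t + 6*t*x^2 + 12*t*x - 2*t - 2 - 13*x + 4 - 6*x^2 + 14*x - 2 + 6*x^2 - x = 2*t^3 + t^2*(13*x + 2) + t*(6*x^2 + 12*x)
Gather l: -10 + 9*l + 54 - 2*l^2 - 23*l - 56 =-2*l^2 - 14*l - 12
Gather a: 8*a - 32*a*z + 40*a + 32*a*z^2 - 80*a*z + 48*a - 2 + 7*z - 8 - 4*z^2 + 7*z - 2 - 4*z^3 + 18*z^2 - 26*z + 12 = a*(32*z^2 - 112*z + 96) - 4*z^3 + 14*z^2 - 12*z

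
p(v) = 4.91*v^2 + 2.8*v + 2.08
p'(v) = 9.82*v + 2.8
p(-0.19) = 1.73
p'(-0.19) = 0.93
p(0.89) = 8.46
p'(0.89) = 11.54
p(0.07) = 2.30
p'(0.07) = 3.49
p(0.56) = 5.19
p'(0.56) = 8.30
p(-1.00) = 4.19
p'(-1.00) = -7.02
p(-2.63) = 28.68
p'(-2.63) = -23.03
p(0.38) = 3.85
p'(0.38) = 6.53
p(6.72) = 242.62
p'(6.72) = 68.79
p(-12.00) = 675.52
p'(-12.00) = -115.04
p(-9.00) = 374.59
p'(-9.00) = -85.58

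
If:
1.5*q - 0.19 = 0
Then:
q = 0.13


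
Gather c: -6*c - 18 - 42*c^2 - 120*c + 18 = -42*c^2 - 126*c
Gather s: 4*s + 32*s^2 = 32*s^2 + 4*s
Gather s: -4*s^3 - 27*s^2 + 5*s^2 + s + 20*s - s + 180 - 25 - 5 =-4*s^3 - 22*s^2 + 20*s + 150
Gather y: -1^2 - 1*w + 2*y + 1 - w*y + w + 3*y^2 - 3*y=3*y^2 + y*(-w - 1)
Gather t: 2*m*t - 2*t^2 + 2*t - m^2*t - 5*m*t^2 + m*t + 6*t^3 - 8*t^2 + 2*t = 6*t^3 + t^2*(-5*m - 10) + t*(-m^2 + 3*m + 4)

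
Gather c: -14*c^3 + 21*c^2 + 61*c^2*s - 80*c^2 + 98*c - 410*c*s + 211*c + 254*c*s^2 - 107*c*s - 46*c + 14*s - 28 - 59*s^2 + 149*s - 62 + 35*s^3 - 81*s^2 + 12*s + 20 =-14*c^3 + c^2*(61*s - 59) + c*(254*s^2 - 517*s + 263) + 35*s^3 - 140*s^2 + 175*s - 70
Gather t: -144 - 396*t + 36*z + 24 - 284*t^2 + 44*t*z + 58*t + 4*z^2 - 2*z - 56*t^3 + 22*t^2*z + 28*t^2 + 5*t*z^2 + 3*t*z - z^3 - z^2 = -56*t^3 + t^2*(22*z - 256) + t*(5*z^2 + 47*z - 338) - z^3 + 3*z^2 + 34*z - 120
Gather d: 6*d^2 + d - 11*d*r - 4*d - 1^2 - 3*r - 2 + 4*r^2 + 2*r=6*d^2 + d*(-11*r - 3) + 4*r^2 - r - 3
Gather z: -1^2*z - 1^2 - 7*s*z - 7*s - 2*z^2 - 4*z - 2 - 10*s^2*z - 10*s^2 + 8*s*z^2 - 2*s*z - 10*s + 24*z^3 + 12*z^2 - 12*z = -10*s^2 - 17*s + 24*z^3 + z^2*(8*s + 10) + z*(-10*s^2 - 9*s - 17) - 3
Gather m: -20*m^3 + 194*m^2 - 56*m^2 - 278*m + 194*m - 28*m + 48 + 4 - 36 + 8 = -20*m^3 + 138*m^2 - 112*m + 24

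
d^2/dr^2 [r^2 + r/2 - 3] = 2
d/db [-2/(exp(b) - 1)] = 1/(2*sinh(b/2)^2)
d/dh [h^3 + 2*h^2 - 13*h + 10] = 3*h^2 + 4*h - 13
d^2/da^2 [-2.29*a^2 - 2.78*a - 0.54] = -4.58000000000000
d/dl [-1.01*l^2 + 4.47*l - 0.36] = 4.47 - 2.02*l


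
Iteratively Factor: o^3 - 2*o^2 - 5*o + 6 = (o - 1)*(o^2 - o - 6) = (o - 3)*(o - 1)*(o + 2)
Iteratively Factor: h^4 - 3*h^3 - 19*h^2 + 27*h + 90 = (h - 5)*(h^3 + 2*h^2 - 9*h - 18) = (h - 5)*(h + 3)*(h^2 - h - 6) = (h - 5)*(h - 3)*(h + 3)*(h + 2)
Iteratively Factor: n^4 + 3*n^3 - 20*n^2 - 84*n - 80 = (n + 2)*(n^3 + n^2 - 22*n - 40) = (n + 2)^2*(n^2 - n - 20) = (n + 2)^2*(n + 4)*(n - 5)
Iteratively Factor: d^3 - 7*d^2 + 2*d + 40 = (d + 2)*(d^2 - 9*d + 20) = (d - 4)*(d + 2)*(d - 5)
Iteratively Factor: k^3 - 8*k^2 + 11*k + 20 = (k + 1)*(k^2 - 9*k + 20) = (k - 4)*(k + 1)*(k - 5)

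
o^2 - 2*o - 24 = (o - 6)*(o + 4)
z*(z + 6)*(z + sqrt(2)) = z^3 + sqrt(2)*z^2 + 6*z^2 + 6*sqrt(2)*z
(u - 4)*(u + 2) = u^2 - 2*u - 8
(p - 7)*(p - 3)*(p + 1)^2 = p^4 - 8*p^3 + 2*p^2 + 32*p + 21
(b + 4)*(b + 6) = b^2 + 10*b + 24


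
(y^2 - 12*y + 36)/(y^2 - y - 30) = (y - 6)/(y + 5)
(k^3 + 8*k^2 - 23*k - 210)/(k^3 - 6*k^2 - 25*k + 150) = (k^2 + 13*k + 42)/(k^2 - k - 30)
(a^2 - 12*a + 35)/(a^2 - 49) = (a - 5)/(a + 7)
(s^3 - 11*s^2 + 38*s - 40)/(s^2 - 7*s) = (s^3 - 11*s^2 + 38*s - 40)/(s*(s - 7))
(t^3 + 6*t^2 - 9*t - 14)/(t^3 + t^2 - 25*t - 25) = (t^2 + 5*t - 14)/(t^2 - 25)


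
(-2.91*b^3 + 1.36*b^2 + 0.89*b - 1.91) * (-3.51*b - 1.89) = 10.2141*b^4 + 0.7263*b^3 - 5.6943*b^2 + 5.022*b + 3.6099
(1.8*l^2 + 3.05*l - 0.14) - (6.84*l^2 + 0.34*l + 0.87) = -5.04*l^2 + 2.71*l - 1.01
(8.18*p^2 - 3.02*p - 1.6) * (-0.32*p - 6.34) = -2.6176*p^3 - 50.8948*p^2 + 19.6588*p + 10.144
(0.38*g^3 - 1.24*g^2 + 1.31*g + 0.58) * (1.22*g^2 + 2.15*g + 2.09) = 0.4636*g^5 - 0.6958*g^4 - 0.2736*g^3 + 0.9325*g^2 + 3.9849*g + 1.2122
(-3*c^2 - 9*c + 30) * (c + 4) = -3*c^3 - 21*c^2 - 6*c + 120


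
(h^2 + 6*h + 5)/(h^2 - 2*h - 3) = (h + 5)/(h - 3)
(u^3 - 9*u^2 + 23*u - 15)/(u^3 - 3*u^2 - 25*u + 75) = (u - 1)/(u + 5)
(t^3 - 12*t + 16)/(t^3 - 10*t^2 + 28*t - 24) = (t + 4)/(t - 6)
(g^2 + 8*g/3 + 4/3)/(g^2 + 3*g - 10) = (3*g^2 + 8*g + 4)/(3*(g^2 + 3*g - 10))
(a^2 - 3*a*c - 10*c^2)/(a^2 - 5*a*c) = (a + 2*c)/a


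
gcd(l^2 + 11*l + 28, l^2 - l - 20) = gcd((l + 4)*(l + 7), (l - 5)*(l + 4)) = l + 4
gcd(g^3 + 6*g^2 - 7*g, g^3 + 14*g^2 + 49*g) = g^2 + 7*g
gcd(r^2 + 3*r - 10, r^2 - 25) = r + 5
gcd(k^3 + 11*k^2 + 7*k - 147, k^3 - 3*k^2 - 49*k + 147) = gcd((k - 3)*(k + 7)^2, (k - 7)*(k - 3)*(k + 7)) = k^2 + 4*k - 21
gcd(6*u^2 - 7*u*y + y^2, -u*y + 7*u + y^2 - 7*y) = -u + y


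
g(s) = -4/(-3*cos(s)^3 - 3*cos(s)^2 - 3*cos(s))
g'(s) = -4*(-9*sin(s)*cos(s)^2 - 6*sin(s)*cos(s) - 3*sin(s))/(-3*cos(s)^3 - 3*cos(s)^2 - 3*cos(s))^2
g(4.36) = -4.99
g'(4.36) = -11.70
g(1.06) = 1.58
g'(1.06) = 4.39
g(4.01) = -2.68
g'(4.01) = -3.93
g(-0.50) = 0.57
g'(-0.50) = -0.60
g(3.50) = -1.51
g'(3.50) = -1.06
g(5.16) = 1.90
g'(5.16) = -5.93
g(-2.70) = -1.61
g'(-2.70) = -1.37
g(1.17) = 2.22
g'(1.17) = 7.58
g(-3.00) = -1.36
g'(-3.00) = -0.38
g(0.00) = 0.44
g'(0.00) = 0.00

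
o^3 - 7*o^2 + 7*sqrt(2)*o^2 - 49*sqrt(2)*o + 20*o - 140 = (o - 7)*(o + 2*sqrt(2))*(o + 5*sqrt(2))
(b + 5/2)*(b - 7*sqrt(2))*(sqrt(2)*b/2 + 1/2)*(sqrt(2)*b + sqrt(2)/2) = b^4 - 13*sqrt(2)*b^3/2 + 3*b^3 - 39*sqrt(2)*b^2/2 - 23*b^2/4 - 21*b - 65*sqrt(2)*b/8 - 35/4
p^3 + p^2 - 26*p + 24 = (p - 4)*(p - 1)*(p + 6)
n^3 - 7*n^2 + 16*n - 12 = (n - 3)*(n - 2)^2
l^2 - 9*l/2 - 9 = (l - 6)*(l + 3/2)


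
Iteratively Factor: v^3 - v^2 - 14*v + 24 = (v + 4)*(v^2 - 5*v + 6) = (v - 3)*(v + 4)*(v - 2)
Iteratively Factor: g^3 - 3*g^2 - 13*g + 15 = (g + 3)*(g^2 - 6*g + 5) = (g - 1)*(g + 3)*(g - 5)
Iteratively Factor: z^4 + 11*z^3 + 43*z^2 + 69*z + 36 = (z + 1)*(z^3 + 10*z^2 + 33*z + 36) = (z + 1)*(z + 3)*(z^2 + 7*z + 12) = (z + 1)*(z + 3)^2*(z + 4)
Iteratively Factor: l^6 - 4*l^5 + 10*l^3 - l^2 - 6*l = (l - 3)*(l^5 - l^4 - 3*l^3 + l^2 + 2*l) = (l - 3)*(l - 1)*(l^4 - 3*l^2 - 2*l) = (l - 3)*(l - 2)*(l - 1)*(l^3 + 2*l^2 + l) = (l - 3)*(l - 2)*(l - 1)*(l + 1)*(l^2 + l) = l*(l - 3)*(l - 2)*(l - 1)*(l + 1)*(l + 1)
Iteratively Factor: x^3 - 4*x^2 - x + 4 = (x - 4)*(x^2 - 1) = (x - 4)*(x - 1)*(x + 1)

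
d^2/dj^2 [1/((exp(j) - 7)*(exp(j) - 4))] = (4*exp(3*j) - 33*exp(2*j) + 9*exp(j) + 308)*exp(j)/(exp(6*j) - 33*exp(5*j) + 447*exp(4*j) - 3179*exp(3*j) + 12516*exp(2*j) - 25872*exp(j) + 21952)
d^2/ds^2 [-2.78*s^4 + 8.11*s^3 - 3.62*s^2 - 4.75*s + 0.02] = -33.36*s^2 + 48.66*s - 7.24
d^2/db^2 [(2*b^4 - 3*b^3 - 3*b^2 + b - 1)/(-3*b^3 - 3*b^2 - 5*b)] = 2*(12*b^6 - 252*b^5 - 258*b^4 + 108*b^3 + 72*b^2 + 45*b + 25)/(b^3*(27*b^6 + 81*b^5 + 216*b^4 + 297*b^3 + 360*b^2 + 225*b + 125))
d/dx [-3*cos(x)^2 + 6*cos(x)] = 6*(cos(x) - 1)*sin(x)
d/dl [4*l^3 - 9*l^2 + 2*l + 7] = 12*l^2 - 18*l + 2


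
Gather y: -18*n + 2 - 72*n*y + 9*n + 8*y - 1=-9*n + y*(8 - 72*n) + 1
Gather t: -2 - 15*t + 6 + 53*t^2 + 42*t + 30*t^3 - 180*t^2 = 30*t^3 - 127*t^2 + 27*t + 4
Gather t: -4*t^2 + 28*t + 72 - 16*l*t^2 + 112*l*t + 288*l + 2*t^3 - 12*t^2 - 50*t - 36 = 288*l + 2*t^3 + t^2*(-16*l - 16) + t*(112*l - 22) + 36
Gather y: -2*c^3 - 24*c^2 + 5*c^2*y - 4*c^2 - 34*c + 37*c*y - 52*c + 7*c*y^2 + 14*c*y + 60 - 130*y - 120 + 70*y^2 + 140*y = -2*c^3 - 28*c^2 - 86*c + y^2*(7*c + 70) + y*(5*c^2 + 51*c + 10) - 60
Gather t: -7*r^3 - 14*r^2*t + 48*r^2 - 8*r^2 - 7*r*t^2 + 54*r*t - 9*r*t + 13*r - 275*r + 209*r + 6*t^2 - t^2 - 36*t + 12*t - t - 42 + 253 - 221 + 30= -7*r^3 + 40*r^2 - 53*r + t^2*(5 - 7*r) + t*(-14*r^2 + 45*r - 25) + 20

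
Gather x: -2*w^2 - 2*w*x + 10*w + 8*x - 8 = -2*w^2 + 10*w + x*(8 - 2*w) - 8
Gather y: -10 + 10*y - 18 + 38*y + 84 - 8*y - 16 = 40*y + 40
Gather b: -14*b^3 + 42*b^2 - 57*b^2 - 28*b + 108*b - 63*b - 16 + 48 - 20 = -14*b^3 - 15*b^2 + 17*b + 12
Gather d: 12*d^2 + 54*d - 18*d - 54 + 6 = 12*d^2 + 36*d - 48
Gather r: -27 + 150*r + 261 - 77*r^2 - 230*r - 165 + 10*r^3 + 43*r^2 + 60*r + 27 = 10*r^3 - 34*r^2 - 20*r + 96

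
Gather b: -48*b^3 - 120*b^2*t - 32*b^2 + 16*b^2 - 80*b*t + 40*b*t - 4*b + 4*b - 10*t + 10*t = -48*b^3 + b^2*(-120*t - 16) - 40*b*t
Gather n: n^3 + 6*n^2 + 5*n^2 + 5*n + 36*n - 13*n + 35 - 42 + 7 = n^3 + 11*n^2 + 28*n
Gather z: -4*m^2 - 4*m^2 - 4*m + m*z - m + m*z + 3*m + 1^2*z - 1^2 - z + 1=-8*m^2 + 2*m*z - 2*m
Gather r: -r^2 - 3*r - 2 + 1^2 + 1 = -r^2 - 3*r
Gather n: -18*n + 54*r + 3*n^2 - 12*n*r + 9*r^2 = 3*n^2 + n*(-12*r - 18) + 9*r^2 + 54*r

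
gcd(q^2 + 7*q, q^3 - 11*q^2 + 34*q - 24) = 1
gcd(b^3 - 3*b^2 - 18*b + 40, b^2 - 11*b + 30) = b - 5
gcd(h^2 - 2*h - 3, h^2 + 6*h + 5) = h + 1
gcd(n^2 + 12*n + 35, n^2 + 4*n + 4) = 1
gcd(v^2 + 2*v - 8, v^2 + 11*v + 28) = v + 4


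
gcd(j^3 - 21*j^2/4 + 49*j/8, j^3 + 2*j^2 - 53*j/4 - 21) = j - 7/2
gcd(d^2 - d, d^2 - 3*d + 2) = d - 1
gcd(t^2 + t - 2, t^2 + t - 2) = t^2 + t - 2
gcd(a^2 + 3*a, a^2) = a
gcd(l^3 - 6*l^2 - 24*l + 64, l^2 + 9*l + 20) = l + 4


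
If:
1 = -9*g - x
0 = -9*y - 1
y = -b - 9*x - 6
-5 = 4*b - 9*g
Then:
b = -433/315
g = -157/2835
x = -158/315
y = -1/9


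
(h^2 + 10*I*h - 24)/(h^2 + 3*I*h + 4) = (h + 6*I)/(h - I)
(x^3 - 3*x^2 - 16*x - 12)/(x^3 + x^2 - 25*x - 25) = (x^2 - 4*x - 12)/(x^2 - 25)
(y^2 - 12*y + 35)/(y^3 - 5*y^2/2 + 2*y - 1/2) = 2*(y^2 - 12*y + 35)/(2*y^3 - 5*y^2 + 4*y - 1)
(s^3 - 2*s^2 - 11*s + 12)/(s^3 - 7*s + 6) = (s - 4)/(s - 2)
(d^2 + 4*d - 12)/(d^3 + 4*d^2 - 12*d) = 1/d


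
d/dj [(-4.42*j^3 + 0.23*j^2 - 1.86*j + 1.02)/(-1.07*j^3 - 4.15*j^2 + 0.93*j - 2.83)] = (18.5891*j^4 - 12.2016*j^3 + 33.2949*j^2 + 7.1642*j + 4.3152)/(1.1449*j^6 + 8.881*j^5 + 15.2323*j^4 - 1.6628*j^3 + 24.3539*j^2 - 5.2638*j + 8.0089)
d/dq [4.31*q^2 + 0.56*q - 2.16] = 8.62*q + 0.56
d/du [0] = 0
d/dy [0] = 0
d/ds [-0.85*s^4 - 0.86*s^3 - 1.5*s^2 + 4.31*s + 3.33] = -3.4*s^3 - 2.58*s^2 - 3.0*s + 4.31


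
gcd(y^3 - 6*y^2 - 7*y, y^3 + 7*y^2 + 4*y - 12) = 1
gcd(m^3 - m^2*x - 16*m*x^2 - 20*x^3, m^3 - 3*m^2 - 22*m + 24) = 1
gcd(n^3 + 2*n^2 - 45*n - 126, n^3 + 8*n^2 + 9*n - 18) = n^2 + 9*n + 18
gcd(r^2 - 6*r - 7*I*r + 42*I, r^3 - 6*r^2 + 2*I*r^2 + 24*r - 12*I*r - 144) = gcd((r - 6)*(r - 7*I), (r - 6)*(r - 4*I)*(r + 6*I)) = r - 6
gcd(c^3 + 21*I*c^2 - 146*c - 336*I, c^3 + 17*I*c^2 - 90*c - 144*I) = c^2 + 14*I*c - 48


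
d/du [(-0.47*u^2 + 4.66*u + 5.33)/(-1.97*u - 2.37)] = (0.9259*u^2 + 2.2278*u - 0.5441)/(3.8809*u^2 + 9.3378*u + 5.6169)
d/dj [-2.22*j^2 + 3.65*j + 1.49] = 3.65 - 4.44*j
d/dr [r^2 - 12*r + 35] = 2*r - 12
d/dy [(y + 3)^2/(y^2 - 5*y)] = (-11*y^2 - 18*y + 45)/(y^2*(y^2 - 10*y + 25))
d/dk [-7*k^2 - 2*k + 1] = -14*k - 2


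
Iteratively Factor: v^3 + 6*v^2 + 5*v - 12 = (v + 4)*(v^2 + 2*v - 3) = (v + 3)*(v + 4)*(v - 1)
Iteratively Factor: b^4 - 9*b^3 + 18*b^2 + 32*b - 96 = (b - 4)*(b^3 - 5*b^2 - 2*b + 24) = (b - 4)^2*(b^2 - b - 6) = (b - 4)^2*(b - 3)*(b + 2)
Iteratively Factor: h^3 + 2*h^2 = (h)*(h^2 + 2*h) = h^2*(h + 2)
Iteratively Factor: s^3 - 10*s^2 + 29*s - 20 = (s - 4)*(s^2 - 6*s + 5) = (s - 4)*(s - 1)*(s - 5)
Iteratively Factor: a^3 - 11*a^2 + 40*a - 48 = (a - 3)*(a^2 - 8*a + 16) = (a - 4)*(a - 3)*(a - 4)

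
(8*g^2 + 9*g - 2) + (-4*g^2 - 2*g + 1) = 4*g^2 + 7*g - 1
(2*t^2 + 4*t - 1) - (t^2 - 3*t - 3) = t^2 + 7*t + 2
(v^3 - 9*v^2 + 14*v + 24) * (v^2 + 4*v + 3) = v^5 - 5*v^4 - 19*v^3 + 53*v^2 + 138*v + 72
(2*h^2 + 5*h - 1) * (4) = 8*h^2 + 20*h - 4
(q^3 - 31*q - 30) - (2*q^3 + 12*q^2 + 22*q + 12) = -q^3 - 12*q^2 - 53*q - 42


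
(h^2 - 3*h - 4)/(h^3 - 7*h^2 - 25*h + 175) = (h^2 - 3*h - 4)/(h^3 - 7*h^2 - 25*h + 175)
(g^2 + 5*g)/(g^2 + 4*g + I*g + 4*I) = g*(g + 5)/(g^2 + g*(4 + I) + 4*I)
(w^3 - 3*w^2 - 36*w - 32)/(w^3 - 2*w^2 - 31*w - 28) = (w - 8)/(w - 7)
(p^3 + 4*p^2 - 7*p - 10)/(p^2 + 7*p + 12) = (p^3 + 4*p^2 - 7*p - 10)/(p^2 + 7*p + 12)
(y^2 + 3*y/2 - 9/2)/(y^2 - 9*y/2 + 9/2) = (y + 3)/(y - 3)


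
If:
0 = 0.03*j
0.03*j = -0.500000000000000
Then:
No Solution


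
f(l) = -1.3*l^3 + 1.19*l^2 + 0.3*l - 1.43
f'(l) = -3.9*l^2 + 2.38*l + 0.3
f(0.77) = -1.09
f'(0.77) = -0.18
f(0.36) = -1.23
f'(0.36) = 0.65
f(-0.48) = -1.16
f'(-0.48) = -1.74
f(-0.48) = -1.16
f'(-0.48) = -1.74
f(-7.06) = 513.23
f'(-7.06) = -210.89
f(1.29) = -1.85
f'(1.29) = -3.12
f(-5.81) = 291.96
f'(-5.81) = -145.18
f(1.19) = -1.58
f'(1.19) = -2.39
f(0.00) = -1.43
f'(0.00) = 0.30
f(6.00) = -237.59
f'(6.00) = -125.82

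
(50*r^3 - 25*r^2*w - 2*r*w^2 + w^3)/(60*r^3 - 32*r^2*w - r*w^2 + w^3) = (5*r + w)/(6*r + w)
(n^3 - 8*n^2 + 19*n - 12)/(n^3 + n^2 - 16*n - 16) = (n^2 - 4*n + 3)/(n^2 + 5*n + 4)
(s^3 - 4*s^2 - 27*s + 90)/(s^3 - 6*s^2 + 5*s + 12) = (s^2 - s - 30)/(s^2 - 3*s - 4)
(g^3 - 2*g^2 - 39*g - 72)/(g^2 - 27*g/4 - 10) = 4*(g^2 + 6*g + 9)/(4*g + 5)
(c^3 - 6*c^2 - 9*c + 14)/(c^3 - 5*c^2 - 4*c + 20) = (c^2 - 8*c + 7)/(c^2 - 7*c + 10)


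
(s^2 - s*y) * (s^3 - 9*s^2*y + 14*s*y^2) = s^5 - 10*s^4*y + 23*s^3*y^2 - 14*s^2*y^3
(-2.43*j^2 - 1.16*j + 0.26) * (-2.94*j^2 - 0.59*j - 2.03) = 7.1442*j^4 + 4.8441*j^3 + 4.8529*j^2 + 2.2014*j - 0.5278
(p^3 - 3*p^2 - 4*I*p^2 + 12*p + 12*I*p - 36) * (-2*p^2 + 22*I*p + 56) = -2*p^5 + 6*p^4 + 30*I*p^4 + 120*p^3 - 90*I*p^3 - 360*p^2 + 40*I*p^2 + 672*p - 120*I*p - 2016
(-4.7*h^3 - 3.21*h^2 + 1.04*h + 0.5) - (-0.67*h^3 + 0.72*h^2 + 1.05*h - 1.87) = -4.03*h^3 - 3.93*h^2 - 0.01*h + 2.37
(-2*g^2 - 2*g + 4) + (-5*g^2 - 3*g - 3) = -7*g^2 - 5*g + 1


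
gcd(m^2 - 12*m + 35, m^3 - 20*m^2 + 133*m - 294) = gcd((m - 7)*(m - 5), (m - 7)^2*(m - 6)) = m - 7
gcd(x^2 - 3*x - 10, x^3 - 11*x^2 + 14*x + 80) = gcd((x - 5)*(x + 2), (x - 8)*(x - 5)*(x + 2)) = x^2 - 3*x - 10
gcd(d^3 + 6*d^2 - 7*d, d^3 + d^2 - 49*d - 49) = d + 7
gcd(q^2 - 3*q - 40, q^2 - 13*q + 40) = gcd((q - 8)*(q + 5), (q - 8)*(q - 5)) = q - 8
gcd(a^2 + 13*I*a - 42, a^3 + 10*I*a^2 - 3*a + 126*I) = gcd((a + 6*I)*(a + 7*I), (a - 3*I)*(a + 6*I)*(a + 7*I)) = a^2 + 13*I*a - 42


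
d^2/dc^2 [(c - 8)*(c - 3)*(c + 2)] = 6*c - 18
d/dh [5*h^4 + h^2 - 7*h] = 20*h^3 + 2*h - 7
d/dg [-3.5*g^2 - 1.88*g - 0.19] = -7.0*g - 1.88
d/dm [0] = 0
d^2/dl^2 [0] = 0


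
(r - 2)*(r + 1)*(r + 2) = r^3 + r^2 - 4*r - 4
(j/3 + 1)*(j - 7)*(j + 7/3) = j^3/3 - 5*j^2/9 - 91*j/9 - 49/3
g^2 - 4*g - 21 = (g - 7)*(g + 3)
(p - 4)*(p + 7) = p^2 + 3*p - 28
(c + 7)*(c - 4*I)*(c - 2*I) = c^3 + 7*c^2 - 6*I*c^2 - 8*c - 42*I*c - 56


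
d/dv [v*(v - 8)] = 2*v - 8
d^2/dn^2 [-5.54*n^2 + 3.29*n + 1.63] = -11.0800000000000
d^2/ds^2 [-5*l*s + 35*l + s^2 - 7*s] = 2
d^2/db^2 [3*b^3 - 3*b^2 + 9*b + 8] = 18*b - 6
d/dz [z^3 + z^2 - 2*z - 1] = 3*z^2 + 2*z - 2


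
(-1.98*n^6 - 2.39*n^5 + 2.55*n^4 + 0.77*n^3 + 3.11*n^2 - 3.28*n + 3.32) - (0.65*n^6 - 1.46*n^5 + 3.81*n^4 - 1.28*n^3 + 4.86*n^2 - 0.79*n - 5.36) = -2.63*n^6 - 0.93*n^5 - 1.26*n^4 + 2.05*n^3 - 1.75*n^2 - 2.49*n + 8.68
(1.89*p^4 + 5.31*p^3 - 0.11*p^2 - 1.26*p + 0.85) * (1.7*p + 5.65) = 3.213*p^5 + 19.7055*p^4 + 29.8145*p^3 - 2.7635*p^2 - 5.674*p + 4.8025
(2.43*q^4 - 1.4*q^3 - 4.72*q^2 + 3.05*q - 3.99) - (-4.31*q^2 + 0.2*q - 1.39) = 2.43*q^4 - 1.4*q^3 - 0.41*q^2 + 2.85*q - 2.6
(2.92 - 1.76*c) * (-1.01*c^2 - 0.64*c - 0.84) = 1.7776*c^3 - 1.8228*c^2 - 0.3904*c - 2.4528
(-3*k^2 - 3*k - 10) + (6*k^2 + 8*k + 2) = 3*k^2 + 5*k - 8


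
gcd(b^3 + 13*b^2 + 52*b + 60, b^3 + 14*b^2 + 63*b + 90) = b^2 + 11*b + 30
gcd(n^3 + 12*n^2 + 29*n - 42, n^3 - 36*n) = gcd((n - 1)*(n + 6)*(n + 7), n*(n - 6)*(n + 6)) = n + 6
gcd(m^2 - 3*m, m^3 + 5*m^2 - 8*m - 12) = 1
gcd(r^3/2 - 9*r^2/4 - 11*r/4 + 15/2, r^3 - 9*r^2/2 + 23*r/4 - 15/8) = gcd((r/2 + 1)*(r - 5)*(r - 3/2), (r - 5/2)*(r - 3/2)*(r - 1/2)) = r - 3/2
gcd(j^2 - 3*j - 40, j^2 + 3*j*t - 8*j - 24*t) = j - 8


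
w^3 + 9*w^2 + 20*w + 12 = (w + 1)*(w + 2)*(w + 6)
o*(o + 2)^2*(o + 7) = o^4 + 11*o^3 + 32*o^2 + 28*o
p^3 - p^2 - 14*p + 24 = (p - 3)*(p - 2)*(p + 4)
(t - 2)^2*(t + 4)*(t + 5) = t^4 + 5*t^3 - 12*t^2 - 44*t + 80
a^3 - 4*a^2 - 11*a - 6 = (a - 6)*(a + 1)^2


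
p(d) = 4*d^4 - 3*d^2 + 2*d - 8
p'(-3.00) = -412.00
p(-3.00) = 283.00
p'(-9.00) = -11608.00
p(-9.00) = 25975.00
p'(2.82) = 343.89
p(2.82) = 226.75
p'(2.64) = 280.56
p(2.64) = 170.67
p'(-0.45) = 3.24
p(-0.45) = -9.34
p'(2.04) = 125.59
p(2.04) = 52.87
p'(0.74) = 4.04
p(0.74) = -6.96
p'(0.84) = 6.44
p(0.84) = -6.45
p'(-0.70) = 0.71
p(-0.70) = -9.91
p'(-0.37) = 3.41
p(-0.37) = -9.08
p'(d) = 16*d^3 - 6*d + 2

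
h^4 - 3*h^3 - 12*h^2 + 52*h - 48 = (h - 3)*(h - 2)^2*(h + 4)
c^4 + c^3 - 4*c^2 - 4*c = c*(c - 2)*(c + 1)*(c + 2)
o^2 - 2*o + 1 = (o - 1)^2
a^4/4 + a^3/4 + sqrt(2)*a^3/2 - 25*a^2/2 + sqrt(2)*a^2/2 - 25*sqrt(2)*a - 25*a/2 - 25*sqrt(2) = (a/2 + 1/2)*(a/2 + sqrt(2))*(a - 5*sqrt(2))*(a + 5*sqrt(2))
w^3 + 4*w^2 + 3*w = w*(w + 1)*(w + 3)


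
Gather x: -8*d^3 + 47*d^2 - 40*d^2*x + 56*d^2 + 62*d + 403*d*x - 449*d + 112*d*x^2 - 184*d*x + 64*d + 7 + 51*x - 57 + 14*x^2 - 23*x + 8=-8*d^3 + 103*d^2 - 323*d + x^2*(112*d + 14) + x*(-40*d^2 + 219*d + 28) - 42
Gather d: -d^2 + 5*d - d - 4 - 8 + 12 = -d^2 + 4*d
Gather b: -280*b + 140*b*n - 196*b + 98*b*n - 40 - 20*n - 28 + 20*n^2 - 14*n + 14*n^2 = b*(238*n - 476) + 34*n^2 - 34*n - 68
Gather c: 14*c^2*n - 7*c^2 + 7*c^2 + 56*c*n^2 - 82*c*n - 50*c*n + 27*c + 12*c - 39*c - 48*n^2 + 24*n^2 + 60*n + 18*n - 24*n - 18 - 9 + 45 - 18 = 14*c^2*n + c*(56*n^2 - 132*n) - 24*n^2 + 54*n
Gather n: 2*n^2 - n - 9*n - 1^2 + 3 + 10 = 2*n^2 - 10*n + 12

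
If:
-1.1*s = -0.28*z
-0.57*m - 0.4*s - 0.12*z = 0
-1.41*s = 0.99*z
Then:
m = 0.00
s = 0.00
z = 0.00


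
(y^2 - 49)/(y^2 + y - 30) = (y^2 - 49)/(y^2 + y - 30)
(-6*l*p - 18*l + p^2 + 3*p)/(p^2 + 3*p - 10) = (-6*l*p - 18*l + p^2 + 3*p)/(p^2 + 3*p - 10)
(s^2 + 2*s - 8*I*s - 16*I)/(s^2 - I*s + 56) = (s + 2)/(s + 7*I)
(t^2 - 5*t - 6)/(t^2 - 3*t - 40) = (-t^2 + 5*t + 6)/(-t^2 + 3*t + 40)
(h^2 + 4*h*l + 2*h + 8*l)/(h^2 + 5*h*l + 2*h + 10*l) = (h + 4*l)/(h + 5*l)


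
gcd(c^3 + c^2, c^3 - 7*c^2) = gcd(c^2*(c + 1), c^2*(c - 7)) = c^2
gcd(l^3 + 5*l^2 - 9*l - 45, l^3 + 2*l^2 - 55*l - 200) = l + 5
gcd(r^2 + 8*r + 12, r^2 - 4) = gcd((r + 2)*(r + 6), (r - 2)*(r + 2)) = r + 2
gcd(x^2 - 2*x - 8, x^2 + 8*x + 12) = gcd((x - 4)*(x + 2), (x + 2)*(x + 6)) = x + 2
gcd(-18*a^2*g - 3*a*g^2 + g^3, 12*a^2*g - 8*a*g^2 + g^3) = 6*a*g - g^2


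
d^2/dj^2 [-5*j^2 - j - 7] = -10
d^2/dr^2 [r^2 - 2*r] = 2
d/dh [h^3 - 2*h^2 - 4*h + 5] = 3*h^2 - 4*h - 4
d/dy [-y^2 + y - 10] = 1 - 2*y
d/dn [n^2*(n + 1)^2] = 2*n*(n + 1)*(2*n + 1)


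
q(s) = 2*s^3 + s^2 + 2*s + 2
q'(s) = 6*s^2 + 2*s + 2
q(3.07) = 75.43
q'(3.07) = 64.69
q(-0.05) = 1.90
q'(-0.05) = 1.92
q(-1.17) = -2.17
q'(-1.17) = 7.87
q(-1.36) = -3.90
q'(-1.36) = 10.38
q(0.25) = 2.59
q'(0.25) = 2.88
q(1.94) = 24.25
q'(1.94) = 28.46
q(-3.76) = -97.70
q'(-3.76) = 79.31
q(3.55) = 111.18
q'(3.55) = 84.72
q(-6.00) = -406.00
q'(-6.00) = 206.00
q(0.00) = 2.00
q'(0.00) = 2.00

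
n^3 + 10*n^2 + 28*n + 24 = (n + 2)^2*(n + 6)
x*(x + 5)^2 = x^3 + 10*x^2 + 25*x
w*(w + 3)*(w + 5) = w^3 + 8*w^2 + 15*w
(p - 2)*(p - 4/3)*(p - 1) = p^3 - 13*p^2/3 + 6*p - 8/3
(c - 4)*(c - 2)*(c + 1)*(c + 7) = c^4 + 2*c^3 - 33*c^2 + 22*c + 56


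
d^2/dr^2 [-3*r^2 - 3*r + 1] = -6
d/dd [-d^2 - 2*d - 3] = -2*d - 2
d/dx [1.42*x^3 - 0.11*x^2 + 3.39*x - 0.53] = 4.26*x^2 - 0.22*x + 3.39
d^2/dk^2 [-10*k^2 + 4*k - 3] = -20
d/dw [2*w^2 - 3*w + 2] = 4*w - 3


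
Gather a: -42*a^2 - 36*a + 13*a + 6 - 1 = -42*a^2 - 23*a + 5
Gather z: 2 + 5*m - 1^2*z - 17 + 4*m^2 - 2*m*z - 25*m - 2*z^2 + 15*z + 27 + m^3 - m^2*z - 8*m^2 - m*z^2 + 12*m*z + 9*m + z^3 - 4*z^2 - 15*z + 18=m^3 - 4*m^2 - 11*m + z^3 + z^2*(-m - 6) + z*(-m^2 + 10*m - 1) + 30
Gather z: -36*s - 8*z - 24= -36*s - 8*z - 24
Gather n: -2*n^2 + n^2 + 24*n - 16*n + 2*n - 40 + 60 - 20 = -n^2 + 10*n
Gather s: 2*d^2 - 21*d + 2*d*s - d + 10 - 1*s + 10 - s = 2*d^2 - 22*d + s*(2*d - 2) + 20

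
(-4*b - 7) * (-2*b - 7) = 8*b^2 + 42*b + 49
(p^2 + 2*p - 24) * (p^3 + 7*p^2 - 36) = p^5 + 9*p^4 - 10*p^3 - 204*p^2 - 72*p + 864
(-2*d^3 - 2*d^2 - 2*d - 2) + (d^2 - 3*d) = -2*d^3 - d^2 - 5*d - 2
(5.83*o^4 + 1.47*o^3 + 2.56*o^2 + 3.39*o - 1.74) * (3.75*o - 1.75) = 21.8625*o^5 - 4.69*o^4 + 7.0275*o^3 + 8.2325*o^2 - 12.4575*o + 3.045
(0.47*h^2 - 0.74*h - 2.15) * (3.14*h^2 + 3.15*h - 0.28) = 1.4758*h^4 - 0.8431*h^3 - 9.2136*h^2 - 6.5653*h + 0.602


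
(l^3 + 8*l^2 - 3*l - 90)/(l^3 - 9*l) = (l^2 + 11*l + 30)/(l*(l + 3))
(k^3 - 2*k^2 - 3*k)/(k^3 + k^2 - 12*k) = (k + 1)/(k + 4)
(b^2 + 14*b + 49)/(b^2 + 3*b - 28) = (b + 7)/(b - 4)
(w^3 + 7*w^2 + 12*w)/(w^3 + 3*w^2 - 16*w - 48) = w/(w - 4)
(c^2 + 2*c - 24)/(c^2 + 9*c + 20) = (c^2 + 2*c - 24)/(c^2 + 9*c + 20)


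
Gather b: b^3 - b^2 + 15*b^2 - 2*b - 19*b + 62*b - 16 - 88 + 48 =b^3 + 14*b^2 + 41*b - 56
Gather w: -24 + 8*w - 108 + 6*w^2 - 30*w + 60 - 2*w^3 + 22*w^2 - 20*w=-2*w^3 + 28*w^2 - 42*w - 72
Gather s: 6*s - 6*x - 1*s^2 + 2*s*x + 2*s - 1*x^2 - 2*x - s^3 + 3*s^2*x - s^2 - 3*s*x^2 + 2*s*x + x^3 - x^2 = -s^3 + s^2*(3*x - 2) + s*(-3*x^2 + 4*x + 8) + x^3 - 2*x^2 - 8*x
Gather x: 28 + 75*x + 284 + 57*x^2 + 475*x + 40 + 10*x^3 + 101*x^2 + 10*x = 10*x^3 + 158*x^2 + 560*x + 352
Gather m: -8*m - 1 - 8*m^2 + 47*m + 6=-8*m^2 + 39*m + 5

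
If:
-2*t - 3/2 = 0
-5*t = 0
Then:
No Solution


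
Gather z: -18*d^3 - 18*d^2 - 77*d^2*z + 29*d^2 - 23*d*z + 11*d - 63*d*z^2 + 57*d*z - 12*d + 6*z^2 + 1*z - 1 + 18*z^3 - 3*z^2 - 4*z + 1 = -18*d^3 + 11*d^2 - d + 18*z^3 + z^2*(3 - 63*d) + z*(-77*d^2 + 34*d - 3)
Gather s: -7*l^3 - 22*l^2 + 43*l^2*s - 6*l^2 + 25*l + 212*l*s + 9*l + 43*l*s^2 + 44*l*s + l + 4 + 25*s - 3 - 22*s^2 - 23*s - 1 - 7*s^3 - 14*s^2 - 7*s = -7*l^3 - 28*l^2 + 35*l - 7*s^3 + s^2*(43*l - 36) + s*(43*l^2 + 256*l - 5)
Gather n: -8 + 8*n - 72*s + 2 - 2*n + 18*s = 6*n - 54*s - 6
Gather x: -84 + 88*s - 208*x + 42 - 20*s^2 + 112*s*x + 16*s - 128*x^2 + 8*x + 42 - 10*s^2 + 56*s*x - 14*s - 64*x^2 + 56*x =-30*s^2 + 90*s - 192*x^2 + x*(168*s - 144)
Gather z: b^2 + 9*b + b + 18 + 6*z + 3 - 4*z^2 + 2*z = b^2 + 10*b - 4*z^2 + 8*z + 21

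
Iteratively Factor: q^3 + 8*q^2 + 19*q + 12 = (q + 3)*(q^2 + 5*q + 4) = (q + 1)*(q + 3)*(q + 4)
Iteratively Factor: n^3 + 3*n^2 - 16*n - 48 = (n + 3)*(n^2 - 16) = (n - 4)*(n + 3)*(n + 4)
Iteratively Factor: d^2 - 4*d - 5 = (d - 5)*(d + 1)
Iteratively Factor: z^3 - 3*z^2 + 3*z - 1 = (z - 1)*(z^2 - 2*z + 1) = (z - 1)^2*(z - 1)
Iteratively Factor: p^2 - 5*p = (p - 5)*(p)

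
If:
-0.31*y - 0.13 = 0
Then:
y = -0.42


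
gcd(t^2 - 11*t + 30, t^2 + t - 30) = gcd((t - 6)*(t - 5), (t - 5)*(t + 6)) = t - 5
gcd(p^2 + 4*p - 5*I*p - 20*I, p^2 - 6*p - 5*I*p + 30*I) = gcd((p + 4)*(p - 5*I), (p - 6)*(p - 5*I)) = p - 5*I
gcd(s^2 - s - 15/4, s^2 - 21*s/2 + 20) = s - 5/2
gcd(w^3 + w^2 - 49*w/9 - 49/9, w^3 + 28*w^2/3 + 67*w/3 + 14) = w^2 + 10*w/3 + 7/3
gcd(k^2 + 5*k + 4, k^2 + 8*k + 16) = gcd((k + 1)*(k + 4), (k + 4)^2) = k + 4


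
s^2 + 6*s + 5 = (s + 1)*(s + 5)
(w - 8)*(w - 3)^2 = w^3 - 14*w^2 + 57*w - 72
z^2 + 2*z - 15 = (z - 3)*(z + 5)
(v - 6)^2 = v^2 - 12*v + 36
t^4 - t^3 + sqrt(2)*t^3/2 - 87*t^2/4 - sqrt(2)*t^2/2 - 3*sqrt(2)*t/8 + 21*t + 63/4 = (t - 3/2)*(t + 1/2)*(t - 3*sqrt(2))*(t + 7*sqrt(2)/2)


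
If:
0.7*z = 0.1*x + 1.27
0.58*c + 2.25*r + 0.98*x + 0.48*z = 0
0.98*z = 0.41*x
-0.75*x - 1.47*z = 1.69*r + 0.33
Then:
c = 7.98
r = -5.51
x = 6.59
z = 2.76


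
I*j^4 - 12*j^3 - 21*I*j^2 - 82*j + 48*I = (j - I)*(j + 6*I)*(j + 8*I)*(I*j + 1)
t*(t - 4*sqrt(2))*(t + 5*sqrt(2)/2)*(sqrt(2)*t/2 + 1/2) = sqrt(2)*t^4/2 - t^3 - 43*sqrt(2)*t^2/4 - 10*t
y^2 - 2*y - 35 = (y - 7)*(y + 5)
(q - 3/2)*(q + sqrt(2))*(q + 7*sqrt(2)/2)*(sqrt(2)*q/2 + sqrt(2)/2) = sqrt(2)*q^4/2 - sqrt(2)*q^3/4 + 9*q^3/2 - 9*q^2/4 + 11*sqrt(2)*q^2/4 - 27*q/4 - 7*sqrt(2)*q/4 - 21*sqrt(2)/4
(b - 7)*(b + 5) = b^2 - 2*b - 35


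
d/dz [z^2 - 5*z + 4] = 2*z - 5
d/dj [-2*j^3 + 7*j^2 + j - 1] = -6*j^2 + 14*j + 1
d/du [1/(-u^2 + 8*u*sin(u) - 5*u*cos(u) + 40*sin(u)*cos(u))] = (-5*u*sin(u) - 8*u*cos(u) + 2*u - 8*sin(u) + 5*cos(u) - 40*cos(2*u))/((u - 8*sin(u))^2*(u + 5*cos(u))^2)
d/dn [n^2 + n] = 2*n + 1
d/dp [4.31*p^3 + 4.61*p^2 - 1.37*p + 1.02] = 12.93*p^2 + 9.22*p - 1.37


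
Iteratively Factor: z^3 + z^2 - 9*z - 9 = (z + 1)*(z^2 - 9) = (z - 3)*(z + 1)*(z + 3)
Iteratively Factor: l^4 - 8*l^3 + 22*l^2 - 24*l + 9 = (l - 3)*(l^3 - 5*l^2 + 7*l - 3) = (l - 3)*(l - 1)*(l^2 - 4*l + 3) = (l - 3)*(l - 1)^2*(l - 3)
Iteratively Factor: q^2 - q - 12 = (q + 3)*(q - 4)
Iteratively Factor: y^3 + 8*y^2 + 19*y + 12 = (y + 1)*(y^2 + 7*y + 12) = (y + 1)*(y + 4)*(y + 3)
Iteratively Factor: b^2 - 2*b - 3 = (b - 3)*(b + 1)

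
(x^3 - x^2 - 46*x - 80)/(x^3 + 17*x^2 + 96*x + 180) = (x^2 - 6*x - 16)/(x^2 + 12*x + 36)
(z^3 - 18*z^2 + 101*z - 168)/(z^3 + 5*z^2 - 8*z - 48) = (z^2 - 15*z + 56)/(z^2 + 8*z + 16)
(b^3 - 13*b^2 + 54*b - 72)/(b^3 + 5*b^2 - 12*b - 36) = (b^2 - 10*b + 24)/(b^2 + 8*b + 12)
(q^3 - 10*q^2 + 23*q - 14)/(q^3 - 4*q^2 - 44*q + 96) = (q^2 - 8*q + 7)/(q^2 - 2*q - 48)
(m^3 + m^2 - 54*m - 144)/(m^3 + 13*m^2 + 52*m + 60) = (m^2 - 5*m - 24)/(m^2 + 7*m + 10)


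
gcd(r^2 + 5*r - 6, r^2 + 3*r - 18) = r + 6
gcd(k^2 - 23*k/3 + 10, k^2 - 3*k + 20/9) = k - 5/3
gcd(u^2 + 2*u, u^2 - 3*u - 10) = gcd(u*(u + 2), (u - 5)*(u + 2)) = u + 2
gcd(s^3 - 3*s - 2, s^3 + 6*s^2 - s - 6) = s + 1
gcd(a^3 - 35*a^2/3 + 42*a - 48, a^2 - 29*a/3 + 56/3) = a - 8/3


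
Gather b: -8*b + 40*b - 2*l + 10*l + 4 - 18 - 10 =32*b + 8*l - 24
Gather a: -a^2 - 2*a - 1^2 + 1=-a^2 - 2*a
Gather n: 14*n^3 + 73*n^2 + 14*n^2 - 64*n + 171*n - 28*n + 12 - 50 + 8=14*n^3 + 87*n^2 + 79*n - 30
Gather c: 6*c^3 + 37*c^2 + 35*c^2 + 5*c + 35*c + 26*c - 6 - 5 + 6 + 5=6*c^3 + 72*c^2 + 66*c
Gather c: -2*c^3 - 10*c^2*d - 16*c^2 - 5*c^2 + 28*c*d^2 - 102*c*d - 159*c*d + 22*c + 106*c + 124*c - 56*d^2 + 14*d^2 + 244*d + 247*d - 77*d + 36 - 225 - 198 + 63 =-2*c^3 + c^2*(-10*d - 21) + c*(28*d^2 - 261*d + 252) - 42*d^2 + 414*d - 324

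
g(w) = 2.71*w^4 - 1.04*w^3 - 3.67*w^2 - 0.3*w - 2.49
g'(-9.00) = -8089.32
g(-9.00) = 18241.41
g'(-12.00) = -19093.02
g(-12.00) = 57464.31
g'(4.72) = 1035.42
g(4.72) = 1150.02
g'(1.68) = 29.96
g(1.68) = 3.30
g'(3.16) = 287.40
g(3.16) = 197.32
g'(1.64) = 27.09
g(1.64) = 2.16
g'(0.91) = -1.39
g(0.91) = -4.73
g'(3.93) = 580.64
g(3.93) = 522.98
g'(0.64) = -3.43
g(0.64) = -4.00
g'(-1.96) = -79.52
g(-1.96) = 31.82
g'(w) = 10.84*w^3 - 3.12*w^2 - 7.34*w - 0.3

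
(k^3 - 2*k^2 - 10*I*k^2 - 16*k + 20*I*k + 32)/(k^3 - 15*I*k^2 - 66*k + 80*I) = (k - 2)/(k - 5*I)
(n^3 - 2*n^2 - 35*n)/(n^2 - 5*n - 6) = n*(-n^2 + 2*n + 35)/(-n^2 + 5*n + 6)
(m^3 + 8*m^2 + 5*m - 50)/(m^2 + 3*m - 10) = m + 5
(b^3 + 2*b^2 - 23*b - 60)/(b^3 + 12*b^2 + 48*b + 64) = (b^2 - 2*b - 15)/(b^2 + 8*b + 16)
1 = 1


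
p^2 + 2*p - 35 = (p - 5)*(p + 7)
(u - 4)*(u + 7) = u^2 + 3*u - 28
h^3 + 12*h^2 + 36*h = h*(h + 6)^2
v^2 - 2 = (v - sqrt(2))*(v + sqrt(2))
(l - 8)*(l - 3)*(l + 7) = l^3 - 4*l^2 - 53*l + 168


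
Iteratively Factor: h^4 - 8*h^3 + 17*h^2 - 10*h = (h)*(h^3 - 8*h^2 + 17*h - 10) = h*(h - 2)*(h^2 - 6*h + 5) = h*(h - 2)*(h - 1)*(h - 5)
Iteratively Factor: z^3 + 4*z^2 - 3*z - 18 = (z + 3)*(z^2 + z - 6) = (z + 3)^2*(z - 2)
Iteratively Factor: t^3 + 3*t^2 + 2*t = (t + 2)*(t^2 + t) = (t + 1)*(t + 2)*(t)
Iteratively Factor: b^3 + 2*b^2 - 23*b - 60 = (b - 5)*(b^2 + 7*b + 12) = (b - 5)*(b + 3)*(b + 4)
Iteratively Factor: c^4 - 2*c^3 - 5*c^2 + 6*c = (c)*(c^3 - 2*c^2 - 5*c + 6) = c*(c + 2)*(c^2 - 4*c + 3) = c*(c - 1)*(c + 2)*(c - 3)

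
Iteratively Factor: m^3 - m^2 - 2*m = (m - 2)*(m^2 + m) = m*(m - 2)*(m + 1)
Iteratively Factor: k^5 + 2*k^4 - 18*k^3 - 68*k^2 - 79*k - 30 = (k - 5)*(k^4 + 7*k^3 + 17*k^2 + 17*k + 6) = (k - 5)*(k + 1)*(k^3 + 6*k^2 + 11*k + 6) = (k - 5)*(k + 1)^2*(k^2 + 5*k + 6) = (k - 5)*(k + 1)^2*(k + 3)*(k + 2)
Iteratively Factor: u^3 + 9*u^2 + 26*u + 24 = (u + 3)*(u^2 + 6*u + 8) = (u + 2)*(u + 3)*(u + 4)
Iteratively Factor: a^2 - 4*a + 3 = (a - 1)*(a - 3)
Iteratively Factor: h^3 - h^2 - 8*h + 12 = (h + 3)*(h^2 - 4*h + 4) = (h - 2)*(h + 3)*(h - 2)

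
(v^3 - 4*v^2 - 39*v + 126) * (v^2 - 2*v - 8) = v^5 - 6*v^4 - 39*v^3 + 236*v^2 + 60*v - 1008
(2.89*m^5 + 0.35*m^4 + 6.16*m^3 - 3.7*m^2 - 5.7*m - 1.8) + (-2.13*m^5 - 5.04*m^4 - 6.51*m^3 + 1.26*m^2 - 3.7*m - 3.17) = 0.76*m^5 - 4.69*m^4 - 0.35*m^3 - 2.44*m^2 - 9.4*m - 4.97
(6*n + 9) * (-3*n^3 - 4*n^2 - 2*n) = -18*n^4 - 51*n^3 - 48*n^2 - 18*n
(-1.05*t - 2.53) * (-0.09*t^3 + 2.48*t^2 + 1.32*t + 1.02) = 0.0945*t^4 - 2.3763*t^3 - 7.6604*t^2 - 4.4106*t - 2.5806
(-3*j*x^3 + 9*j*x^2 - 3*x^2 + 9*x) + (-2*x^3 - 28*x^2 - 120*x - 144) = -3*j*x^3 + 9*j*x^2 - 2*x^3 - 31*x^2 - 111*x - 144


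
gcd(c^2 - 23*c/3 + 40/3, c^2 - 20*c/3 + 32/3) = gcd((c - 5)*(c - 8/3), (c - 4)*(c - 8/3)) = c - 8/3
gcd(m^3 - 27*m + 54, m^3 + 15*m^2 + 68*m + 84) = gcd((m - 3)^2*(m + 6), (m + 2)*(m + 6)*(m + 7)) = m + 6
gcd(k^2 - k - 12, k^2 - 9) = k + 3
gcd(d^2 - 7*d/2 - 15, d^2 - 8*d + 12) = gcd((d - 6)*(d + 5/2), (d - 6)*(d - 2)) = d - 6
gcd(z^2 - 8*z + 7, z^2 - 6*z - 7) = z - 7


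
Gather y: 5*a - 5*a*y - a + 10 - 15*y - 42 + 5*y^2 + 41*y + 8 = 4*a + 5*y^2 + y*(26 - 5*a) - 24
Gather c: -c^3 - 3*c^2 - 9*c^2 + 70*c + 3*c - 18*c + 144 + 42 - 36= -c^3 - 12*c^2 + 55*c + 150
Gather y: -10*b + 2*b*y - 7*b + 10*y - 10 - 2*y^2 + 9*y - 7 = -17*b - 2*y^2 + y*(2*b + 19) - 17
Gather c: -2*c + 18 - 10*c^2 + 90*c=-10*c^2 + 88*c + 18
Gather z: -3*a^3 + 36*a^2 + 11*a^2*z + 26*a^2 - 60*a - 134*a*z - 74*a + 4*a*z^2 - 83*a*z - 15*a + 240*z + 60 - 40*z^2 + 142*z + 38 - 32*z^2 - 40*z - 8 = -3*a^3 + 62*a^2 - 149*a + z^2*(4*a - 72) + z*(11*a^2 - 217*a + 342) + 90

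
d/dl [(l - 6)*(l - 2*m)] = 2*l - 2*m - 6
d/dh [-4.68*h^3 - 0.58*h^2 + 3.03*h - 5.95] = -14.04*h^2 - 1.16*h + 3.03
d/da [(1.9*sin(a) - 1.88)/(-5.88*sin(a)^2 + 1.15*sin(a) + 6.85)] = (11.172*sin(a)^2 - 22.1088*sin(a) + 15.177)*cos(a)/(34.5744*sin(a)^4 - 13.524*sin(a)^3 - 79.2335*sin(a)^2 + 15.755*sin(a) + 46.9225)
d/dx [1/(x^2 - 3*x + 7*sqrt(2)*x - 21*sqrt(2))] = (-2*x - 7*sqrt(2) + 3)/(x^2 - 3*x + 7*sqrt(2)*x - 21*sqrt(2))^2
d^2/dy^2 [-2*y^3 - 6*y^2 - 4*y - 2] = -12*y - 12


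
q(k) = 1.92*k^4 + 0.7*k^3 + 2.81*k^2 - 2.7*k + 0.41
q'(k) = 7.68*k^3 + 2.1*k^2 + 5.62*k - 2.7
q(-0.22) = 1.14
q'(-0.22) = -3.92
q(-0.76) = 4.42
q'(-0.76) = -9.13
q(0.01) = 0.38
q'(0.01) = -2.64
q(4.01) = 576.36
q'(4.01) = 548.82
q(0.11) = 0.15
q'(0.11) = -2.05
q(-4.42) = 739.60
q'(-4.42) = -649.69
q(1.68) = 22.42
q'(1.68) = 49.08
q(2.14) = 54.63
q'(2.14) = 94.21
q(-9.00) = 12339.14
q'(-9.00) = -5481.90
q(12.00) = 41395.37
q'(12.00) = 13638.18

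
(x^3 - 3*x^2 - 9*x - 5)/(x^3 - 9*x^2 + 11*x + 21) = (x^2 - 4*x - 5)/(x^2 - 10*x + 21)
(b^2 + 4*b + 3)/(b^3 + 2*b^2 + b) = (b + 3)/(b*(b + 1))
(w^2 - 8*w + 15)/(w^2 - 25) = (w - 3)/(w + 5)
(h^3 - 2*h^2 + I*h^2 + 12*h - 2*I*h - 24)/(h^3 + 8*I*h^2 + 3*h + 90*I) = (h^2 + h*(-2 + 4*I) - 8*I)/(h^2 + 11*I*h - 30)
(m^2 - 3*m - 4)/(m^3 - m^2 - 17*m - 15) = (m - 4)/(m^2 - 2*m - 15)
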